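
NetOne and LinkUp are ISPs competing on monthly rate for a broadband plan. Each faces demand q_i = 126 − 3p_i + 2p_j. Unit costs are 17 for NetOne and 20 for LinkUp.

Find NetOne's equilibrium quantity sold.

83.4375

NetOne's profit: π = (p_{NetOne} − 17)(126 − 3p_{NetOne} + 2p_{LinkUp}).
∂π/∂p_{NetOne} = 177 − 6p_{NetOne} + 2p_{LinkUp} = 0 ⇒ p_{NetOne} = 29.5 + (1/3)p_{LinkUp}.
Similarly p_{LinkUp} = 31 + (1/3)p_{NetOne}.
Solving the two reaction functions simultaneously: (1 − (1/3)(1/3))p_{NetOne} = 29.5 + (1/3)·31, so (8/9)p_{NetOne} = 239/6 and p_{NetOne} = 44.8125.
Then p_{LinkUp} = 31 + (1/3)·44.8125 = 45.9375.
q_{NetOne} = 126 − 3·44.8125 + 2·45.9375 = 83.4375.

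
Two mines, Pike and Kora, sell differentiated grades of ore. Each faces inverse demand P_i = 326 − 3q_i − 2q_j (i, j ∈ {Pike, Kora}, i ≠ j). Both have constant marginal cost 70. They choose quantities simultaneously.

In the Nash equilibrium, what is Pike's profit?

Mine Pike's profit: π = q_{Pike}(326 − 3q_{Pike} − 2q_{Kora}) − 70q_{Pike}.
∂π/∂q_{Pike} = 256 − 6q_{Pike} − 2q_{Kora} = 0 ⇒ q_{Pike} = 128/3 − (1/3)q_{Kora}.
By symmetry q_{Kora} = q_{Pike}; substituting into the reaction function, (4/3)q_{Pike} = 128/3 and q_{Pike} = 32.
P_{Pike} = 326 − 3·32 − 2·32 = 166.
Profit = (166 − 70)·32 = 3072.

3072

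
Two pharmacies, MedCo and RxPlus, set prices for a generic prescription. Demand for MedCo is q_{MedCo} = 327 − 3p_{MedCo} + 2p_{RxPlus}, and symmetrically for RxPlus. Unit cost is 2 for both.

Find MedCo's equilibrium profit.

19804.6875

MedCo's profit: π = (p_{MedCo} − 2)(327 − 3p_{MedCo} + 2p_{RxPlus}).
∂π/∂p_{MedCo} = 333 − 6p_{MedCo} + 2p_{RxPlus} = 0 ⇒ p_{MedCo} = 55.5 + (1/3)p_{RxPlus}.
The game is symmetric, so in equilibrium p_{RxPlus} = p_{MedCo}: the reaction function gives (2/3)p_{MedCo} = 55.5, hence p_{MedCo} = 83.25.
q_{MedCo} = 327 − 3·83.25 + 2·83.25 = 243.75.
Profit = (83.25 − 2)·243.75 = 19804.6875.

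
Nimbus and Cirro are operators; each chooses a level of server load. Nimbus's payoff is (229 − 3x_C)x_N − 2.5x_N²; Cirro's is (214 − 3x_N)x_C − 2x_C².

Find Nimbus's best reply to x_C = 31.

27.2

Expanding Nimbus's payoff: 229x_N − 3x_Cx_N − 2.5x_N².
∂π/∂x_N = 229 − 3x_C − 5x_N = 0, so x_N = 45.8 − 0.6x_C.
At x_C = 31: x_N = 45.8 − 0.6·31 = 27.2.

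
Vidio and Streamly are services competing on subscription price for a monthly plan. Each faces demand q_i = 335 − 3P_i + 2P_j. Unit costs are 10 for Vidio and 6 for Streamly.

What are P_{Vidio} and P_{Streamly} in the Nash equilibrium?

90.5, 89

Vidio's profit: π = (P_{Vidio} − 10)(335 − 3P_{Vidio} + 2P_{Streamly}).
∂π/∂P_{Vidio} = 365 − 6P_{Vidio} + 2P_{Streamly} = 0 ⇒ P_{Vidio} = 365/6 + (1/3)P_{Streamly}.
Similarly P_{Streamly} = 353/6 + (1/3)P_{Vidio}.
Substituting the second reaction function into the first: P_{Vidio} = 365/6 + (1/3)(353/6 + (1/3)P_{Vidio}), which gives (8/9)P_{Vidio} = 724/9 ⇒ P_{Vidio} = 90.5.
Then P_{Streamly} = 353/6 + (1/3)·90.5 = 89.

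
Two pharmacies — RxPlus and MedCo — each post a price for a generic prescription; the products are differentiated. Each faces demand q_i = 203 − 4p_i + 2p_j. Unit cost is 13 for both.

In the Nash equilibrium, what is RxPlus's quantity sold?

118

RxPlus's profit: π = (p_{RxPlus} − 13)(203 − 4p_{RxPlus} + 2p_{MedCo}).
∂π/∂p_{RxPlus} = 255 − 8p_{RxPlus} + 2p_{MedCo} = 0 ⇒ p_{RxPlus} = 31.875 + 0.25p_{MedCo}.
Setting p_{RxPlus} = p_{MedCo} in the reaction function: p_{RxPlus} = 31.875 + 0.25p_{RxPlus}, so p_{RxPlus} = 31.875 / 0.75 = 42.5.
q_{RxPlus} = 203 − 4·42.5 + 2·42.5 = 118.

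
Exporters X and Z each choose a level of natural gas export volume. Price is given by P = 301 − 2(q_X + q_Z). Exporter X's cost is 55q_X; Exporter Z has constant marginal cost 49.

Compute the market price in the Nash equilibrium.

135

Exporter X's profit: π = q_X(301 − 2(q_X + q_Z)) − 55q_X.
∂π/∂q_X = 246 − 4q_X − 2q_Z = 0, so q_X = 61.5 − 0.5q_Z.
By the same steps for Z: q_Z = 63 − 0.5q_X.
Solving the two reaction functions simultaneously: (1 − (−0.5)(−0.5))q_X = 61.5 − 0.5·63, so 0.75q_X = 30 and q_X = 40.
Then q_Z = 63 − 0.5·40 = 43.
Equilibrium price: P = 301 − 2·83 = 135.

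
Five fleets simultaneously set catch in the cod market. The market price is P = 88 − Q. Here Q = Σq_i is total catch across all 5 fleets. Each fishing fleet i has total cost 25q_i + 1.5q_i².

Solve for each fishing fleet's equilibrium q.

A representative fishing fleet's profit is π_i = q_i(88 − Q) − 25q_i − 1.5q_i², with Q = q_i + Σ_{j≠i} q_j.
First-order condition: 63 − 5q_i − Σ_{j≠i} q_j = 0.
Imposing symmetry (q_j = q for all j) turns Σ_{j≠i} q_j into 4q, so 63 = 9q and q = 7.

7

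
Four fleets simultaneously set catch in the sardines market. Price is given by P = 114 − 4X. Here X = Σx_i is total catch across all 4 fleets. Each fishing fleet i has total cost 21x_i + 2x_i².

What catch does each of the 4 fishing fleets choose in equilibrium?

A representative fishing fleet's profit is π_i = x_i(114 − 4X) − 21x_i − 2x_i², with X = x_i + Σ_{j≠i} x_j.
First-order condition: 93 − 12x_i − 4Σ_{j≠i} x_j = 0.
In a symmetric equilibrium every fishing fleet chooses the same x, so Σ_{j≠i} x_j = 3x. The condition becomes 93 − 24x = 0, giving x = 93/24 = 3.875.

3.875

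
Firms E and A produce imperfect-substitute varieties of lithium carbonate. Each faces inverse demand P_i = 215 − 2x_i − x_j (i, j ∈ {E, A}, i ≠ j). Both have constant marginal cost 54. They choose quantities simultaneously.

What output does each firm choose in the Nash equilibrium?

Firm E's profit: π = x_E(215 − 2x_E − x_A) − 54x_E.
∂π/∂x_E = 161 − 4x_E − x_A = 0 ⇒ x_E = 40.25 − 0.25x_A.
By symmetry x_A = x_E; substituting into the reaction function, 1.25x_E = 40.25 and x_E = 32.2.

32.2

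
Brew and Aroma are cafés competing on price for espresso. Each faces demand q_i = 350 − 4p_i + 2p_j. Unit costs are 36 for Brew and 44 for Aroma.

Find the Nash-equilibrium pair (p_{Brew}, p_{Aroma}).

83.4, 86.6

Brew's profit: π = (p_{Brew} − 36)(350 − 4p_{Brew} + 2p_{Aroma}).
∂π/∂p_{Brew} = 494 − 8p_{Brew} + 2p_{Aroma} = 0 ⇒ p_{Brew} = 61.75 + 0.25p_{Aroma}.
Similarly p_{Aroma} = 65.75 + 0.25p_{Brew}.
Substituting the second reaction function into the first: p_{Brew} = 61.75 + 0.25(65.75 + 0.25p_{Brew}), which gives 0.9375p_{Brew} = 78.1875 ⇒ p_{Brew} = 83.4.
Then p_{Aroma} = 65.75 + 0.25·83.4 = 86.6.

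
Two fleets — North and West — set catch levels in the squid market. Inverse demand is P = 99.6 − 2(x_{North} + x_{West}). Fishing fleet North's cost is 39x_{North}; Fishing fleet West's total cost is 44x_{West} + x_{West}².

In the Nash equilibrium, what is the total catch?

Fishing fleet North's profit: π = x_{North}(99.6 − 2(x_{North} + x_{West})) − 39x_{North}.
∂π/∂x_{North} = 60.6 − 4x_{North} − 2x_{West} = 0, so x_{North} = 15.15 − 0.5x_{West}.
For West: ∂π/∂x_{West} = 55.6 − 6x_{West} − 2x_{North} = 0 ⇒ x_{West} = 139/15 − (1/3)x_{North}.
Solving the two reaction functions simultaneously: (1 − (−0.5)(−1/3))x_{North} = 15.15 − 0.5·(139/15), so (5/6)x_{North} = 631/60 and x_{North} = 12.62.
Then x_{West} = 139/15 − (1/3)·12.62 = 5.06.
Total catch: 12.62 + 5.06 = 17.68.

17.68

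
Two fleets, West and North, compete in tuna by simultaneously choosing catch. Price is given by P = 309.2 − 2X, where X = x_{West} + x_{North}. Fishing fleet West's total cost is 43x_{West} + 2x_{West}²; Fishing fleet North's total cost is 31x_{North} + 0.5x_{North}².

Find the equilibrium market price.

172.1

Fishing fleet West's profit: π = x_{West}(309.2 − 2(x_{West} + x_{North})) − 43x_{West} − 2x_{West}².
∂π/∂x_{West} = 266.2 − 8x_{West} − 2x_{North} = 0, so x_{West} = 33.275 − 0.25x_{North}.
For North: ∂π/∂x_{North} = 278.2 − 5x_{North} − 2x_{West} = 0 ⇒ x_{North} = 55.64 − 0.4x_{West}.
Substituting the second reaction function into the first: x_{West} = 33.275 − 0.25(55.64 − 0.4x_{West}), which gives 0.9x_{West} = 19.365 ⇒ x_{West} = 1291/60.
Then x_{North} = 55.64 − 0.4·(1291/60) = 1411/30.
Equilibrium price: P = 309.2 − 2·68.55 = 172.1.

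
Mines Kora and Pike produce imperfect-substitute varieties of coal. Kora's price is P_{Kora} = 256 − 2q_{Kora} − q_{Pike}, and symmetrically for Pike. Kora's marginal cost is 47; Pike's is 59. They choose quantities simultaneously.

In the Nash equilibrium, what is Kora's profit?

Mine Kora's profit: π = q_{Kora}(256 − 2q_{Kora} − q_{Pike}) − 47q_{Kora}.
∂π/∂q_{Kora} = 209 − 4q_{Kora} − q_{Pike} = 0 ⇒ q_{Kora} = 52.25 − 0.25q_{Pike}.
Similarly q_{Pike} = 49.25 − 0.25q_{Kora}.
Solving the two reaction functions simultaneously: (1 − (−0.25)(−0.25))q_{Kora} = 52.25 − 0.25·49.25, so 0.9375q_{Kora} = 39.9375 and q_{Kora} = 42.6.
Then q_{Pike} = 49.25 − 0.25·42.6 = 38.6.
P_{Kora} = 256 − 2·42.6 − 38.6 = 132.2.
Profit = (132.2 − 47)·42.6 = 3629.52.

3629.52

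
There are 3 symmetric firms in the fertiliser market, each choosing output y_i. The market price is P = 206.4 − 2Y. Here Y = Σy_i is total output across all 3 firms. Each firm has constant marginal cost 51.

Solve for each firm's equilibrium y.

A representative firm's profit is π_i = y_i(206.4 − 2Y) − 51y_i, with Y = y_i + Σ_{j≠i} y_j.
First-order condition: 155.4 − 4y_i − 2Σ_{j≠i} y_j = 0.
In a symmetric equilibrium every firm chooses the same y, so Σ_{j≠i} y_j = 2y. The condition becomes 155.4 − 8y = 0, giving y = 155.4/8 = 19.425.

19.425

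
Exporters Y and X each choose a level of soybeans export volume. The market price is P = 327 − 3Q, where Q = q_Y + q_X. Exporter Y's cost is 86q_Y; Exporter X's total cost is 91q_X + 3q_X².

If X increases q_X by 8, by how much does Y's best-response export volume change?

-4

Exporter Y's profit: π = q_Y(327 − 3(q_Y + q_X)) − 86q_Y.
∂π/∂q_Y = 241 − 6q_Y − 3q_X = 0, so q_Y = 241/6 − 0.5q_X.
The reaction-function slope is −0.5, so an 8-unit rise in q_X moves q_Y by −0.5 × 8 = −4. Y's best response falls — the actions are strategic substitutes.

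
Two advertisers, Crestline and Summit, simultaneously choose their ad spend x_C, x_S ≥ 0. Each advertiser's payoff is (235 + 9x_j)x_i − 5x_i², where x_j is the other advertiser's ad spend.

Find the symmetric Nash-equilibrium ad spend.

Crestline's payoff is (235 + 9x_S)x_C − 5x_C².
∂π/∂x_C = 235 + 9x_S − 10x_C = 0, so x_C = 23.5 + 0.9x_S.
By symmetry x_S = x_C; substituting into the reaction function, 0.1x_C = 23.5 and x_C = 235.

235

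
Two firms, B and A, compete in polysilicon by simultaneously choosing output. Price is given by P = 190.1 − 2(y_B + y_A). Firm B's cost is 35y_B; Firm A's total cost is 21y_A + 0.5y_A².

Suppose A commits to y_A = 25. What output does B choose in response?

Firm B's profit: π = y_B(190.1 − 2(y_B + y_A)) − 35y_B.
∂π/∂y_B = 155.1 − 4y_B − 2y_A = 0, so y_B = 38.775 − 0.5y_A.
At y_A = 25: y_B = 38.775 − 0.5·25 = 26.275.

26.275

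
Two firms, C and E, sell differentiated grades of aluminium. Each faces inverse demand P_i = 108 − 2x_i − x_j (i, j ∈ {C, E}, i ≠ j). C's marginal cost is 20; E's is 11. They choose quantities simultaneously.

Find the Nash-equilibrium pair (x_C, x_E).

17, 20

Firm C's profit: π = x_C(108 − 2x_C − x_E) − 20x_C.
∂π/∂x_C = 88 − 4x_C − x_E = 0 ⇒ x_C = 22 − 0.25x_E.
Similarly x_E = 24.25 − 0.25x_C.
Solving the two reaction functions simultaneously: (1 − (−0.25)(−0.25))x_C = 22 − 0.25·24.25, so 0.9375x_C = 15.9375 and x_C = 17.
Then x_E = 24.25 − 0.25·17 = 20.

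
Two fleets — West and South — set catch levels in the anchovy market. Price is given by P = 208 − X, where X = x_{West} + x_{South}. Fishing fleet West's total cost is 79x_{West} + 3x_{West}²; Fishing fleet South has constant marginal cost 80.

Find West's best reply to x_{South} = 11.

14.75

Fishing fleet West's profit: π = x_{West}(208 − (x_{West} + x_{South})) − 79x_{West} − 3x_{West}².
∂π/∂x_{West} = 129 − 8x_{West} − x_{South} = 0, so x_{West} = 16.125 − 0.125x_{South}.
At x_{South} = 11: x_{West} = 16.125 − 0.125·11 = 14.75.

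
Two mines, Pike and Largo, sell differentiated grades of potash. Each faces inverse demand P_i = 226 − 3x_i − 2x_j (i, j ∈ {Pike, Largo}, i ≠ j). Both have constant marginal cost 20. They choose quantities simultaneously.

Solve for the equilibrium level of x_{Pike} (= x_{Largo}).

25.75

Mine Pike's profit: π = x_{Pike}(226 − 3x_{Pike} − 2x_{Largo}) − 20x_{Pike}.
∂π/∂x_{Pike} = 206 − 6x_{Pike} − 2x_{Largo} = 0 ⇒ x_{Pike} = 103/3 − (1/3)x_{Largo}.
Setting x_{Pike} = x_{Largo} in the reaction function: x_{Pike} = 103/3 − (1/3)x_{Pike}, so x_{Pike} = (103/3) / (4/3) = 25.75.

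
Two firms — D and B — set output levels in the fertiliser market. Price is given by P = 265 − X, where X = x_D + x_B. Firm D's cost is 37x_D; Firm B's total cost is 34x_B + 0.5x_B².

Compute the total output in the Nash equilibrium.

Firm D's profit: π = x_D(265 − (x_D + x_B)) − 37x_D.
∂π/∂x_D = 228 − 2x_D − x_B = 0, so x_D = 114 − 0.5x_B.
For B: ∂π/∂x_B = 231 − 3x_B − x_D = 0 ⇒ x_B = 77 − (1/3)x_D.
Substituting the second reaction function into the first: x_D = 114 − 0.5(77 − (1/3)x_D), which gives (5/6)x_D = 75.5 ⇒ x_D = 90.6.
Then x_B = 77 − (1/3)·90.6 = 46.8.
Total output: 90.6 + 46.8 = 137.4.

137.4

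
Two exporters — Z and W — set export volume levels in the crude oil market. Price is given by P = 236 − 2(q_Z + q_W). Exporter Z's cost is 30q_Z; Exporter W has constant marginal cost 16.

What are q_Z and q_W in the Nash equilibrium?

32, 39

Exporter Z's profit: π = q_Z(236 − 2(q_Z + q_W)) − 30q_Z.
∂π/∂q_Z = 206 − 4q_Z − 2q_W = 0, so q_Z = 51.5 − 0.5q_W.
By the same steps for W: q_W = 55 − 0.5q_Z.
Substituting the second reaction function into the first: q_Z = 51.5 − 0.5(55 − 0.5q_Z), which gives 0.75q_Z = 24 ⇒ q_Z = 32.
Then q_W = 55 − 0.5·32 = 39.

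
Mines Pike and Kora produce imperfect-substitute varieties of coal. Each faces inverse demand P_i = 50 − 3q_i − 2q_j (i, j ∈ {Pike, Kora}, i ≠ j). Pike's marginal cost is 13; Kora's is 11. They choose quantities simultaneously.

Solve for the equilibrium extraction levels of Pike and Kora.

Mine Pike's profit: π = q_{Pike}(50 − 3q_{Pike} − 2q_{Kora}) − 13q_{Pike}.
∂π/∂q_{Pike} = 37 − 6q_{Pike} − 2q_{Kora} = 0 ⇒ q_{Pike} = 37/6 − (1/3)q_{Kora}.
Similarly q_{Kora} = 6.5 − (1/3)q_{Pike}.
Substituting the second reaction function into the first: q_{Pike} = 37/6 − (1/3)(6.5 − (1/3)q_{Pike}), which gives (8/9)q_{Pike} = 4 ⇒ q_{Pike} = 4.5.
Then q_{Kora} = 6.5 − (1/3)·4.5 = 5.

4.5, 5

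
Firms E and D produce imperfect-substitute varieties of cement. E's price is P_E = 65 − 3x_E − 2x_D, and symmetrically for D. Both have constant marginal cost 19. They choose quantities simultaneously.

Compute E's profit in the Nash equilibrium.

Firm E's profit: π = x_E(65 − 3x_E − 2x_D) − 19x_E.
∂π/∂x_E = 46 − 6x_E − 2x_D = 0 ⇒ x_E = 23/3 − (1/3)x_D.
Setting x_E = x_D in the reaction function: x_E = 23/3 − (1/3)x_E, so x_E = (23/3) / (4/3) = 5.75.
P_E = 65 − 3·5.75 − 2·5.75 = 36.25.
Profit = (36.25 − 19)·5.75 = 99.1875.

99.1875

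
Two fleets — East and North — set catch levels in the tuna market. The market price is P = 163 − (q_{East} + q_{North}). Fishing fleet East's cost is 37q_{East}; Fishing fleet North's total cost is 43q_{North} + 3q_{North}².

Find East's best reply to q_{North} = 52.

Fishing fleet East's profit: π = q_{East}(163 − (q_{East} + q_{North})) − 37q_{East}.
∂π/∂q_{East} = 126 − 2q_{East} − q_{North} = 0, so q_{East} = 63 − 0.5q_{North}.
At q_{North} = 52: q_{East} = 63 − 0.5·52 = 37.

37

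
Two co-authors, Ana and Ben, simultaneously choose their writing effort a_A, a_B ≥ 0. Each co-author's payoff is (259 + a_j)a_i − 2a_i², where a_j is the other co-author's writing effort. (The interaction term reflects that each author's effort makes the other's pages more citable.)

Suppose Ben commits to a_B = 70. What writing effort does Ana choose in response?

Ana's payoff is (259 + a_B)a_A − 2a_A².
∂π/∂a_A = 259 + a_B − 4a_A = 0, so a_A = 64.75 + 0.25a_B.
At a_B = 70: a_A = 64.75 + 0.25·70 = 82.25.

82.25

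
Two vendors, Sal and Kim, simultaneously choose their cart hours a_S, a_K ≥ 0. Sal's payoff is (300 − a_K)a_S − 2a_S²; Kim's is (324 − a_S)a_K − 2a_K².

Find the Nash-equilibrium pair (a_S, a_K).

Expanding Sal's payoff: 300a_S − a_Ka_S − 2a_S².
∂π/∂a_S = 300 − a_K − 4a_S = 0, so a_S = 75 − 0.25a_K.
Likewise for Kim: a_K = 81 − 0.25a_S.
Plugging a_K into Sal's best response: a_S = 75 − 0.25(81 − 0.25a_S) ⇒ 0.9375a_S = 54.75, so a_S = 58.4.
Then a_K = 81 − 0.25·58.4 = 66.4.

58.4, 66.4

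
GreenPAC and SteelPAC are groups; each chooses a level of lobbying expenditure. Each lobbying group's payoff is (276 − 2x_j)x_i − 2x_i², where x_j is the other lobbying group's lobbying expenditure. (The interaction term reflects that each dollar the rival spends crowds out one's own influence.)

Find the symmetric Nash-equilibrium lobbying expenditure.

46

GreenPAC's payoff is (276 − 2x_S)x_G − 2x_G².
∂π/∂x_G = 276 − 2x_S − 4x_G = 0, so x_G = 69 − 0.5x_S.
Setting x_G = x_S in the reaction function: x_G = 69 − 0.5x_G, so x_G = 69 / 1.5 = 46.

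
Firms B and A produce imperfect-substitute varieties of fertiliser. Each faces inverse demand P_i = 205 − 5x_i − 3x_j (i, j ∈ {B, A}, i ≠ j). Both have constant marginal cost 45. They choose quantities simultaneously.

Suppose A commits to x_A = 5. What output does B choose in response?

Firm B's profit: π = x_B(205 − 5x_B − 3x_A) − 45x_B.
∂π/∂x_B = 160 − 10x_B − 3x_A = 0 ⇒ x_B = 16 − 0.3x_A.
At x_A = 5: x_B = 16 − 0.3·5 = 14.5.

14.5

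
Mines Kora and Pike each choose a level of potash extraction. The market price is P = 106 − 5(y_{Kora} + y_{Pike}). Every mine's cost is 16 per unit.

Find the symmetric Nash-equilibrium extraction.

6

Mine Kora's profit: π = y_{Kora}(106 − 5(y_{Kora} + y_{Pike})) − 16y_{Kora}.
∂π/∂y_{Kora} = 90 − 10y_{Kora} − 5y_{Pike} = 0, so y_{Kora} = 9 − 0.5y_{Pike}.
Setting y_{Kora} = y_{Pike} in the reaction function: y_{Kora} = 9 − 0.5y_{Kora}, so y_{Kora} = 9 / 1.5 = 6.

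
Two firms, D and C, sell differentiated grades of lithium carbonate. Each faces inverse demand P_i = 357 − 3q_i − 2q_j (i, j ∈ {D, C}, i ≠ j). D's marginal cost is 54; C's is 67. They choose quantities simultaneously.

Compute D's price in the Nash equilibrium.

170.0625

Firm D's profit: π = q_D(357 − 3q_D − 2q_C) − 54q_D.
∂π/∂q_D = 303 − 6q_D − 2q_C = 0 ⇒ q_D = 50.5 − (1/3)q_C.
Similarly q_C = 145/3 − (1/3)q_D.
Plugging q_C into D's best response: q_D = 50.5 − (1/3)(145/3 − (1/3)q_D) ⇒ (8/9)q_D = 619/18, so q_D = 38.6875.
Then q_C = 145/3 − (1/3)·38.6875 = 35.4375.
P_D = 357 − 3·38.6875 − 2·35.4375 = 170.0625.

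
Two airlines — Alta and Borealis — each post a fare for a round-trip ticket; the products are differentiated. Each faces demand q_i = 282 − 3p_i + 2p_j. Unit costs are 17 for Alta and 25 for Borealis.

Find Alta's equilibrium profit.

13770.1875

Alta's profit: π = (p_{Alta} − 17)(282 − 3p_{Alta} + 2p_{Borealis}).
∂π/∂p_{Alta} = 333 − 6p_{Alta} + 2p_{Borealis} = 0 ⇒ p_{Alta} = 55.5 + (1/3)p_{Borealis}.
Similarly p_{Borealis} = 59.5 + (1/3)p_{Alta}.
Plugging p_{Borealis} into Alta's best response: p_{Alta} = 55.5 + (1/3)(59.5 + (1/3)p_{Alta}) ⇒ (8/9)p_{Alta} = 226/3, so p_{Alta} = 84.75.
Then p_{Borealis} = 59.5 + (1/3)·84.75 = 87.75.
q_{Alta} = 282 − 3·84.75 + 2·87.75 = 203.25.
Profit = (84.75 − 17)·203.25 = 13770.1875.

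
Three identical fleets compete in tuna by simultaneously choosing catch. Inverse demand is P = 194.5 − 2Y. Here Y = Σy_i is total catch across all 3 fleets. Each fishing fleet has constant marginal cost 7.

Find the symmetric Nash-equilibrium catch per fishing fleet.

A representative fishing fleet's profit is π_i = y_i(194.5 − 2Y) − 7y_i, with Y = y_i + Σ_{j≠i} y_j.
First-order condition: 187.5 − 4y_i − 2Σ_{j≠i} y_j = 0.
With identical fishing fleets, set every y_j = y: then 187.5 − 4y − 4y = 0, i.e. y = 187.5/8 = 23.4375.

23.4375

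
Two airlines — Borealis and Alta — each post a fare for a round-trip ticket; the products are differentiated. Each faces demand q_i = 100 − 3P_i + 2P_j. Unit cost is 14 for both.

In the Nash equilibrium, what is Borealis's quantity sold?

Borealis's profit: π = (P_{Borealis} − 14)(100 − 3P_{Borealis} + 2P_{Alta}).
∂π/∂P_{Borealis} = 142 − 6P_{Borealis} + 2P_{Alta} = 0 ⇒ P_{Borealis} = 71/3 + (1/3)P_{Alta}.
By symmetry P_{Alta} = P_{Borealis}; substituting into the reaction function, (2/3)P_{Borealis} = 71/3 and P_{Borealis} = 35.5.
q_{Borealis} = 100 − 3·35.5 + 2·35.5 = 64.5.

64.5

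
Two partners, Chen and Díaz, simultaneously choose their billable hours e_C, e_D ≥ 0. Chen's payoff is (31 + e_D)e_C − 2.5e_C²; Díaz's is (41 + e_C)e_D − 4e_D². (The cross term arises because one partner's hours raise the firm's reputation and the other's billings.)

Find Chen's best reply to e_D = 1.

Expanding Chen's payoff: 31e_C + e_De_C − 2.5e_C².
∂π/∂e_C = 31 + e_D − 5e_C = 0, so e_C = 6.2 + 0.2e_D.
At e_D = 1: e_C = 6.2 + 0.2·1 = 6.4.

6.4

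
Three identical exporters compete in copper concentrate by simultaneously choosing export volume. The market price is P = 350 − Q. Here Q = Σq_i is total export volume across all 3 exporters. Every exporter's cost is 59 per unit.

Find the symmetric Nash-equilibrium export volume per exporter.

A representative exporter's profit is π_i = q_i(350 − Q) − 59q_i, with Q = q_i + Σ_{j≠i} q_j.
First-order condition: 291 − 2q_i − Σ_{j≠i} q_j = 0.
With identical exporters, set every q_j = q: then 291 − 2q − 2q = 0, i.e. q = 291/4 = 72.75.

72.75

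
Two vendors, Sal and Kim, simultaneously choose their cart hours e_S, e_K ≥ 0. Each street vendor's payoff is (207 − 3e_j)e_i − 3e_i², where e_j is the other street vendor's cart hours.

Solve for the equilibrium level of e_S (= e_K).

23

Sal's payoff is (207 − 3e_K)e_S − 3e_S².
∂π/∂e_S = 207 − 3e_K − 6e_S = 0, so e_S = 34.5 − 0.5e_K.
The game is symmetric, so in equilibrium e_K = e_S: the reaction function gives 1.5e_S = 34.5, hence e_S = 23.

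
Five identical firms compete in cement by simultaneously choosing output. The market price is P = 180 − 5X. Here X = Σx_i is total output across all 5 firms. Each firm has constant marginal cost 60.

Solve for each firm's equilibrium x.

4

A representative firm's profit is π_i = x_i(180 − 5X) − 60x_i, with X = x_i + Σ_{j≠i} x_j.
First-order condition: 120 − 10x_i − 5Σ_{j≠i} x_j = 0.
In a symmetric equilibrium every firm chooses the same x, so Σ_{j≠i} x_j = 4x. The condition becomes 120 − 30x = 0, giving x = 120/30 = 4.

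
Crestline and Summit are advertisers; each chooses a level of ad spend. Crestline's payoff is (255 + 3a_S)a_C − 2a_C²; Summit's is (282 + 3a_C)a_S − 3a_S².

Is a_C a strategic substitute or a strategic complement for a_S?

Expanding Crestline's payoff: 255a_C + 3a_Sa_C − 2a_C².
∂π/∂a_C = 255 + 3a_S − 4a_C = 0, so a_C = 63.75 + 0.75a_S.
The best-response slope da_C/da_S = 0.75 > 0: the reaction function is upward-sloping, so the choices are strategic complements.

strategic complements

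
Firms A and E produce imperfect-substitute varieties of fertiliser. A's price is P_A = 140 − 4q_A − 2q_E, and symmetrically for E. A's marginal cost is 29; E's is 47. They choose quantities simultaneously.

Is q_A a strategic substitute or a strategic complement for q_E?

Firm A's profit: π = q_A(140 − 4q_A − 2q_E) − 29q_A.
∂π/∂q_A = 111 − 8q_A − 2q_E = 0 ⇒ q_A = 13.875 − 0.25q_E.
The best-response slope dq_A/dq_E = −0.25 < 0: the reaction function is downward-sloping, so the choices are strategic substitutes.

strategic substitutes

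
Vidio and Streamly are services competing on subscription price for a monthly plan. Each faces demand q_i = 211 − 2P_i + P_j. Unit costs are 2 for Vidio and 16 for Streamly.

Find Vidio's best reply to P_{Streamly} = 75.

Vidio's profit: π = (P_{Vidio} − 2)(211 − 2P_{Vidio} + P_{Streamly}).
∂π/∂P_{Vidio} = 215 − 4P_{Vidio} + P_{Streamly} = 0 ⇒ P_{Vidio} = 53.75 + 0.25P_{Streamly}.
At P_{Streamly} = 75: P_{Vidio} = 53.75 + 0.25·75 = 72.5.

72.5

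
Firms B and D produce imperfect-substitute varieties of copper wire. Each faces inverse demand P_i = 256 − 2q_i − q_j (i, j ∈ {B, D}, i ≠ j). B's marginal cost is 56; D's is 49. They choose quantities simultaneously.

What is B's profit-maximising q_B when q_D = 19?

Firm B's profit: π = q_B(256 − 2q_B − q_D) − 56q_B.
∂π/∂q_B = 200 − 4q_B − q_D = 0 ⇒ q_B = 50 − 0.25q_D.
At q_D = 19: q_B = 50 − 0.25·19 = 45.25.

45.25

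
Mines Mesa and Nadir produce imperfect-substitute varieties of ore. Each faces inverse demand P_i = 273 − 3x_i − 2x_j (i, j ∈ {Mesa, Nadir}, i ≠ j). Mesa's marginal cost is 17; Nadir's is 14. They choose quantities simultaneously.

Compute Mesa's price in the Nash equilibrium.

112.4375

Mine Mesa's profit: π = x_{Mesa}(273 − 3x_{Mesa} − 2x_{Nadir}) − 17x_{Mesa}.
∂π/∂x_{Mesa} = 256 − 6x_{Mesa} − 2x_{Nadir} = 0 ⇒ x_{Mesa} = 128/3 − (1/3)x_{Nadir}.
Similarly x_{Nadir} = 259/6 − (1/3)x_{Mesa}.
Substituting the second reaction function into the first: x_{Mesa} = 128/3 − (1/3)(259/6 − (1/3)x_{Mesa}), which gives (8/9)x_{Mesa} = 509/18 ⇒ x_{Mesa} = 31.8125.
Then x_{Nadir} = 259/6 − (1/3)·31.8125 = 32.5625.
P_{Mesa} = 273 − 3·31.8125 − 2·32.5625 = 112.4375.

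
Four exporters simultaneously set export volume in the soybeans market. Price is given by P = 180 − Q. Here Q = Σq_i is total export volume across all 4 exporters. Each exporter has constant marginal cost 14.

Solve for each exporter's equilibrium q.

A representative exporter's profit is π_i = q_i(180 − Q) − 14q_i, with Q = q_i + Σ_{j≠i} q_j.
First-order condition: 166 − 2q_i − Σ_{j≠i} q_j = 0.
In a symmetric equilibrium every exporter chooses the same q, so Σ_{j≠i} q_j = 3q. The condition becomes 166 − 5q = 0, giving q = 166/5 = 33.2.

33.2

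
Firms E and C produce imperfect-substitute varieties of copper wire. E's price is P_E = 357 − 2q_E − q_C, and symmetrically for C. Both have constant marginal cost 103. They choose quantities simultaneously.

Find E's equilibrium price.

Firm E's profit: π = q_E(357 − 2q_E − q_C) − 103q_E.
∂π/∂q_E = 254 − 4q_E − q_C = 0 ⇒ q_E = 63.5 − 0.25q_C.
By symmetry q_C = q_E; substituting into the reaction function, 1.25q_E = 63.5 and q_E = 50.8.
P_E = 357 − 2·50.8 − 50.8 = 204.6.

204.6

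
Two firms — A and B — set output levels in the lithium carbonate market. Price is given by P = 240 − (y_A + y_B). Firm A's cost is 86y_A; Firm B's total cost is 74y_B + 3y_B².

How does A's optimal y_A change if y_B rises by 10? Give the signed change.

Firm A's profit: π = y_A(240 − (y_A + y_B)) − 86y_A.
∂π/∂y_A = 154 − 2y_A − y_B = 0, so y_A = 77 − 0.5y_B.
The reaction-function slope is −0.5, so a 10-unit rise in y_B moves y_A by −0.5 × 10 = −5. A's best response falls — the actions are strategic substitutes.

-5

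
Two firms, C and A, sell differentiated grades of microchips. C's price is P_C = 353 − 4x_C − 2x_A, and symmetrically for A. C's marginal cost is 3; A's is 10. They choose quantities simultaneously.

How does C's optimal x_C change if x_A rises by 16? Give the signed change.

Firm C's profit: π = x_C(353 − 4x_C − 2x_A) − 3x_C.
∂π/∂x_C = 350 − 8x_C − 2x_A = 0 ⇒ x_C = 43.75 − 0.25x_A.
The reaction-function slope is −0.25, so a 16-unit rise in x_A moves x_C by −0.25 × 16 = −4. C's best response falls — the actions are strategic substitutes.

-4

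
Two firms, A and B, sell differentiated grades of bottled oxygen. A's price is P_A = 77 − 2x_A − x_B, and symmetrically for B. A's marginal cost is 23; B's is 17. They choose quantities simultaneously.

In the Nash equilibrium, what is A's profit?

216.32

Firm A's profit: π = x_A(77 − 2x_A − x_B) − 23x_A.
∂π/∂x_A = 54 − 4x_A − x_B = 0 ⇒ x_A = 13.5 − 0.25x_B.
Similarly x_B = 15 − 0.25x_A.
Plugging x_B into A's best response: x_A = 13.5 − 0.25(15 − 0.25x_A) ⇒ 0.9375x_A = 9.75, so x_A = 10.4.
Then x_B = 15 − 0.25·10.4 = 12.4.
P_A = 77 − 2·10.4 − 12.4 = 43.8.
Profit = (43.8 − 23)·10.4 = 216.32.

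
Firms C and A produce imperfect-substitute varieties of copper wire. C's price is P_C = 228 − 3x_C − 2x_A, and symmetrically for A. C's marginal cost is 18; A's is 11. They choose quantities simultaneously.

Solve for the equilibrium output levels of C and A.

25.8125, 27.5625

Firm C's profit: π = x_C(228 − 3x_C − 2x_A) − 18x_C.
∂π/∂x_C = 210 − 6x_C − 2x_A = 0 ⇒ x_C = 35 − (1/3)x_A.
Similarly x_A = 217/6 − (1/3)x_C.
Plugging x_A into C's best response: x_C = 35 − (1/3)(217/6 − (1/3)x_C) ⇒ (8/9)x_C = 413/18, so x_C = 25.8125.
Then x_A = 217/6 − (1/3)·25.8125 = 27.5625.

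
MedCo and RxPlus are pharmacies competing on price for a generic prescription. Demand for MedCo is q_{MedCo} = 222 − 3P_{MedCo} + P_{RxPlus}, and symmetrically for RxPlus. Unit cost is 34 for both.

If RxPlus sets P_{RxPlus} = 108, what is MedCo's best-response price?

MedCo's profit: π = (P_{MedCo} − 34)(222 − 3P_{MedCo} + P_{RxPlus}).
∂π/∂P_{MedCo} = 324 − 6P_{MedCo} + P_{RxPlus} = 0 ⇒ P_{MedCo} = 54 + (1/6)P_{RxPlus}.
At P_{RxPlus} = 108: P_{MedCo} = 54 + (1/6)·108 = 72.

72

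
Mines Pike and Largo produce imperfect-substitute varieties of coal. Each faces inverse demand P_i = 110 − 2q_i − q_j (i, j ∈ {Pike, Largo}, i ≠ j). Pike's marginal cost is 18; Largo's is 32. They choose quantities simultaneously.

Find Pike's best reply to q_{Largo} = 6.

21.5

Mine Pike's profit: π = q_{Pike}(110 − 2q_{Pike} − q_{Largo}) − 18q_{Pike}.
∂π/∂q_{Pike} = 92 − 4q_{Pike} − q_{Largo} = 0 ⇒ q_{Pike} = 23 − 0.25q_{Largo}.
At q_{Largo} = 6: q_{Pike} = 23 − 0.25·6 = 21.5.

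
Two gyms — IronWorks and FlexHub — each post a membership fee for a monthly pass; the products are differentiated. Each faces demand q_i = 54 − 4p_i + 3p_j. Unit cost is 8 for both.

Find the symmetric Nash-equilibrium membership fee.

IronWorks's profit: π = (p_{IronWorks} − 8)(54 − 4p_{IronWorks} + 3p_{FlexHub}).
∂π/∂p_{IronWorks} = 86 − 8p_{IronWorks} + 3p_{FlexHub} = 0 ⇒ p_{IronWorks} = 10.75 + 0.375p_{FlexHub}.
The game is symmetric, so in equilibrium p_{FlexHub} = p_{IronWorks}: the reaction function gives 0.625p_{IronWorks} = 10.75, hence p_{IronWorks} = 17.2.

17.2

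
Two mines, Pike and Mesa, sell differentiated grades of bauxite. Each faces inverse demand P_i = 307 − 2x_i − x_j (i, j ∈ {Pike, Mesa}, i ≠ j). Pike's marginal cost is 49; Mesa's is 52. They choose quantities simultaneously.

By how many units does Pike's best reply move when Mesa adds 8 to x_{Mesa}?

-2

Mine Pike's profit: π = x_{Pike}(307 − 2x_{Pike} − x_{Mesa}) − 49x_{Pike}.
∂π/∂x_{Pike} = 258 − 4x_{Pike} − x_{Mesa} = 0 ⇒ x_{Pike} = 64.5 − 0.25x_{Mesa}.
The reaction-function slope is −0.25, so an 8-unit rise in x_{Mesa} moves x_{Pike} by −0.25 × 8 = −2. Pike's best response falls — the actions are strategic substitutes.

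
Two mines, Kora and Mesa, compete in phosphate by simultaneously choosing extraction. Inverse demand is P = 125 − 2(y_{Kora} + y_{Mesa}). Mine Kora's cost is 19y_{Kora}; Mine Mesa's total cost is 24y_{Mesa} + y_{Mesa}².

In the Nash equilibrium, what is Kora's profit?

Mine Kora's profit: π = y_{Kora}(125 − 2(y_{Kora} + y_{Mesa})) − 19y_{Kora}.
∂π/∂y_{Kora} = 106 − 4y_{Kora} − 2y_{Mesa} = 0, so y_{Kora} = 26.5 − 0.5y_{Mesa}.
For Mesa: ∂π/∂y_{Mesa} = 101 − 6y_{Mesa} − 2y_{Kora} = 0 ⇒ y_{Mesa} = 101/6 − (1/3)y_{Kora}.
Plugging y_{Mesa} into Kora's best response: y_{Kora} = 26.5 − 0.5(101/6 − (1/3)y_{Kora}) ⇒ (5/6)y_{Kora} = 217/12, so y_{Kora} = 21.7.
Then y_{Mesa} = 101/6 − (1/3)·21.7 = 9.6.
Price P = 125 − 2·31.3 = 62.4.
Kora's profit: (62.4 − 19)·21.7 = 941.78.

941.78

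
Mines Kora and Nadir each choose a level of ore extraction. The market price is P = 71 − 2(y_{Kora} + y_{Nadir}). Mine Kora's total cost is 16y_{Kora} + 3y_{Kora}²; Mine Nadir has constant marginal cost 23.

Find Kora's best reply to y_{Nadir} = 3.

4.9

Mine Kora's profit: π = y_{Kora}(71 − 2(y_{Kora} + y_{Nadir})) − 16y_{Kora} − 3y_{Kora}².
∂π/∂y_{Kora} = 55 − 10y_{Kora} − 2y_{Nadir} = 0, so y_{Kora} = 5.5 − 0.2y_{Nadir}.
At y_{Nadir} = 3: y_{Kora} = 5.5 − 0.2·3 = 4.9.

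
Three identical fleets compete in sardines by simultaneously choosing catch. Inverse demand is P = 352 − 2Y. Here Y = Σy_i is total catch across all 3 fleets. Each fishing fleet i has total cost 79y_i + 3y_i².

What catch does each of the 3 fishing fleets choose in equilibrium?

19.5

A representative fishing fleet's profit is π_i = y_i(352 − 2Y) − 79y_i − 3y_i², with Y = y_i + Σ_{j≠i} y_j.
First-order condition: 273 − 10y_i − 2Σ_{j≠i} y_j = 0.
Imposing symmetry (y_j = y for all j) turns Σ_{j≠i} y_j into 2y, so 273 = 14y and y = 19.5.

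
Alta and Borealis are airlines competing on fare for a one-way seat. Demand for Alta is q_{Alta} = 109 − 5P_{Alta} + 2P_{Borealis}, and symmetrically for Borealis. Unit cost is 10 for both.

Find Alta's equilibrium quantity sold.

49.375

Alta's profit: π = (P_{Alta} − 10)(109 − 5P_{Alta} + 2P_{Borealis}).
∂π/∂P_{Alta} = 159 − 10P_{Alta} + 2P_{Borealis} = 0 ⇒ P_{Alta} = 15.9 + 0.2P_{Borealis}.
The game is symmetric, so in equilibrium P_{Borealis} = P_{Alta}: the reaction function gives 0.8P_{Alta} = 15.9, hence P_{Alta} = 19.875.
q_{Alta} = 109 − 5·19.875 + 2·19.875 = 49.375.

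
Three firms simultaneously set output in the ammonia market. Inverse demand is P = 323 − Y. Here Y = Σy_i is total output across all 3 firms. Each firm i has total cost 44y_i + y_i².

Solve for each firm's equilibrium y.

A representative firm's profit is π_i = y_i(323 − Y) − 44y_i − y_i², with Y = y_i + Σ_{j≠i} y_j.
First-order condition: 279 − 4y_i − Σ_{j≠i} y_j = 0.
With identical firms, set every y_j = y: then 279 − 4y − 2y = 0, i.e. y = 279/6 = 46.5.

46.5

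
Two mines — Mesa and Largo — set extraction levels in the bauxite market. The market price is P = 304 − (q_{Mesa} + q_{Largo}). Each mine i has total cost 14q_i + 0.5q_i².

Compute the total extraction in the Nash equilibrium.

Mine Mesa's profit: π = q_{Mesa}(304 − (q_{Mesa} + q_{Largo})) − 14q_{Mesa} − 0.5q_{Mesa}².
∂π/∂q_{Mesa} = 290 − 3q_{Mesa} − q_{Largo} = 0, so q_{Mesa} = 290/3 − (1/3)q_{Largo}.
Setting q_{Mesa} = q_{Largo} in the reaction function: q_{Mesa} = 290/3 − (1/3)q_{Mesa}, so q_{Mesa} = (290/3) / (4/3) = 72.5.
Total extraction: 72.5 + 72.5 = 145.

145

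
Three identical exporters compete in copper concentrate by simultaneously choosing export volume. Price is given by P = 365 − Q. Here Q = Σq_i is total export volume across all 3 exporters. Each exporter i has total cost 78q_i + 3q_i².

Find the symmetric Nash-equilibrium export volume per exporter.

28.7

A representative exporter's profit is π_i = q_i(365 − Q) − 78q_i − 3q_i², with Q = q_i + Σ_{j≠i} q_j.
First-order condition: 287 − 8q_i − Σ_{j≠i} q_j = 0.
With identical exporters, set every q_j = q: then 287 − 8q − 2q = 0, i.e. q = 287/10 = 28.7.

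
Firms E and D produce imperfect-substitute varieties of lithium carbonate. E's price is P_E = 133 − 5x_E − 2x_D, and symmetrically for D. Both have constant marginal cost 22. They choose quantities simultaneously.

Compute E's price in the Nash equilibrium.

68.25

Firm E's profit: π = x_E(133 − 5x_E − 2x_D) − 22x_E.
∂π/∂x_E = 111 − 10x_E − 2x_D = 0 ⇒ x_E = 11.1 − 0.2x_D.
Setting x_E = x_D in the reaction function: x_E = 11.1 − 0.2x_E, so x_E = 11.1 / 1.2 = 9.25.
P_E = 133 − 5·9.25 − 2·9.25 = 68.25.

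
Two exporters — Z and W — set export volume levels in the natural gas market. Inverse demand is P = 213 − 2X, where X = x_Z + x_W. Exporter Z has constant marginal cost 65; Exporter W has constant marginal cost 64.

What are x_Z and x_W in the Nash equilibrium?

Exporter Z's profit: π = x_Z(213 − 2(x_Z + x_W)) − 65x_Z.
∂π/∂x_Z = 148 − 4x_Z − 2x_W = 0, so x_Z = 37 − 0.5x_W.
By the same steps for W: x_W = 37.25 − 0.5x_Z.
Solving the two reaction functions simultaneously: (1 − (−0.5)(−0.5))x_Z = 37 − 0.5·37.25, so 0.75x_Z = 18.375 and x_Z = 24.5.
Then x_W = 37.25 − 0.5·24.5 = 25.

24.5, 25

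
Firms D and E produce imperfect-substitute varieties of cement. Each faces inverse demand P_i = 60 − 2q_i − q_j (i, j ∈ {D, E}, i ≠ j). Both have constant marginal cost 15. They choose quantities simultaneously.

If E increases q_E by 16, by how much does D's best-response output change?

-4

Firm D's profit: π = q_D(60 − 2q_D − q_E) − 15q_D.
∂π/∂q_D = 45 − 4q_D − q_E = 0 ⇒ q_D = 11.25 − 0.25q_E.
The reaction-function slope is −0.25, so a 16-unit rise in q_E moves q_D by −0.25 × 16 = −4. D's best response falls — the actions are strategic substitutes.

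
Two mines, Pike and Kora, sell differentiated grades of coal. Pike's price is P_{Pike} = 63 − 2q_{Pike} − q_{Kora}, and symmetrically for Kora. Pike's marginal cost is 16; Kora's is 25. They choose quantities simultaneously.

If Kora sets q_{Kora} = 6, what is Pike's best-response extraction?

Mine Pike's profit: π = q_{Pike}(63 − 2q_{Pike} − q_{Kora}) − 16q_{Pike}.
∂π/∂q_{Pike} = 47 − 4q_{Pike} − q_{Kora} = 0 ⇒ q_{Pike} = 11.75 − 0.25q_{Kora}.
At q_{Kora} = 6: q_{Pike} = 11.75 − 0.25·6 = 10.25.

10.25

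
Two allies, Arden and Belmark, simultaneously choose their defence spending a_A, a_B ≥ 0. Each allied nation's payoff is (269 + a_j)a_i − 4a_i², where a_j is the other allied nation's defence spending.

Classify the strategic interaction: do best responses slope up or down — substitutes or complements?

Arden's payoff is (269 + a_B)a_A − 4a_A².
∂π/∂a_A = 269 + a_B − 8a_A = 0, so a_A = 33.625 + 0.125a_B.
The best-response slope da_A/da_B = 0.125 > 0: the reaction function is upward-sloping, so the choices are strategic complements.

strategic complements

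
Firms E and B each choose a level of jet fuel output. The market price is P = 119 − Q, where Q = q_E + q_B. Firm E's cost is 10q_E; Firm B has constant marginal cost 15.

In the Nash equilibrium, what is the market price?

Firm E's profit: π = q_E(119 − (q_E + q_B)) − 10q_E.
∂π/∂q_E = 109 − 2q_E − q_B = 0, so q_E = 54.5 − 0.5q_B.
By the same steps for B: q_B = 52 − 0.5q_E.
Solving the two reaction functions simultaneously: (1 − (−0.5)(−0.5))q_E = 54.5 − 0.5·52, so 0.75q_E = 28.5 and q_E = 38.
Then q_B = 52 − 0.5·38 = 33.
Equilibrium price: P = 119 − 71 = 48.

48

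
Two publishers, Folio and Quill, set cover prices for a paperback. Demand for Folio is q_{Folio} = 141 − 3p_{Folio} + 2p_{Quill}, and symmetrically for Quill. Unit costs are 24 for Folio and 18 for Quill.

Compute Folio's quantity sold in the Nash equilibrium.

Folio's profit: π = (p_{Folio} − 24)(141 − 3p_{Folio} + 2p_{Quill}).
∂π/∂p_{Folio} = 213 − 6p_{Folio} + 2p_{Quill} = 0 ⇒ p_{Folio} = 35.5 + (1/3)p_{Quill}.
Similarly p_{Quill} = 32.5 + (1/3)p_{Folio}.
Plugging p_{Quill} into Folio's best response: p_{Folio} = 35.5 + (1/3)(32.5 + (1/3)p_{Folio}) ⇒ (8/9)p_{Folio} = 139/3, so p_{Folio} = 52.125.
Then p_{Quill} = 32.5 + (1/3)·52.125 = 49.875.
q_{Folio} = 141 − 3·52.125 + 2·49.875 = 84.375.

84.375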